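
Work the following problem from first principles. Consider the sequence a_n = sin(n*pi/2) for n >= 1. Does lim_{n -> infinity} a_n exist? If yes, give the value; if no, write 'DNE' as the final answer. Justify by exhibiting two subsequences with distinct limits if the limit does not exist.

Examine the behaviour of a_n along subsequences.
a_{4k+1} = sin(pi/2 + 2k*pi) = 1 -> 1. a_{4k+3} = sin(3pi/2 + 2k*pi) = -1 -> -1.
Since these two subsequential limits are 1 and -1, distinct, the full sequence cannot converge (a convergent sequence has all subsequences tending to the same limit). So lim a_n does not exist.

DNE


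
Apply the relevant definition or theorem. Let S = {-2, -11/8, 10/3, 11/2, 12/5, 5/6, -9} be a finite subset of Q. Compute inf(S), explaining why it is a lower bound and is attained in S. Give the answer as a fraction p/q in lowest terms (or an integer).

S is finite, so inf(S) = min(S).
Sorted increasing:
-9, -2, -11/8, 5/6, 12/5, 10/3, 11/2
The extremum is -9.
For every x in S, x >= -9. And -9 is in S, so it is attained.
Therefore inf(S) = -9.

-9


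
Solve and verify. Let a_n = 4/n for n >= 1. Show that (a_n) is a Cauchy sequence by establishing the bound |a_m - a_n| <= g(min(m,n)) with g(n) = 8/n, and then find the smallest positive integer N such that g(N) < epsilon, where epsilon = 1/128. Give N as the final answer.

For any m, n >= 1, by the triangle inequality:
|a_m - a_n| = |4/m - 4/n| <= 4*1/m + 4*1/n <= 8/min(m,n).
So g(n) = 8/n bounds the Cauchy difference. Since g(n) -> 0, (a_n) is Cauchy.
Now solve g(N) < 1/128: 8/N < 1/128 <=> N > 8 / (1/128) = 1024.
The smallest integer strictly greater than 1024 is N = 1025.
Check: g(1025) = 8/1025 = 8/1025 < 1/128; g(1024) = 1/128 >= 1/128. So N = 1025.

1025


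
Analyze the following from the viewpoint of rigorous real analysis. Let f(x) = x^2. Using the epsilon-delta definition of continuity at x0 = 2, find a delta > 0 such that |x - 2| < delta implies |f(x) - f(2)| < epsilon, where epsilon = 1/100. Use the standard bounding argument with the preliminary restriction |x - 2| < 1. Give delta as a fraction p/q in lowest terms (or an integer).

Factor: |x^2 - (2)^2| = |x - 2| * |x + 2|.
Impose |x - 2| < 1 first. Then |x + 2| = |(x - 2) + 2*(2)| <= |x - 2| + 2*|2| < 1 + 4 = 5.
So |x^2 - (2)^2| < delta * 5.
We need delta * 5 <= 1/100, i.e. delta <= 1/100/5 = 1/500.
Since 1/500 < 1, this is tighter than 1; take delta = 1/500.
So delta = 1/500 works.

1/500


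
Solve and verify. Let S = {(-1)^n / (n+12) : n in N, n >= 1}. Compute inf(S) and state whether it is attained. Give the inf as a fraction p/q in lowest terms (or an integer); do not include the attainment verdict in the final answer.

Analysis:
- Values: -1/13, 1/14, -1/15, 1/16, -1/17, ...
- Positive terms (even n): 1/(2+12), 1/(4+12), ... decreasing -> max = 1/14 (n=2).
- Negative terms (odd n): -1/(1+12), -1/(3+12), ... increasing -> min = -1/13 (n=1).
- So sup = 1/14 (attained at n=2); inf = -1/13 (attained at n=1).
Conclusion: inf(S) = -1/13, attained in S.

-1/13


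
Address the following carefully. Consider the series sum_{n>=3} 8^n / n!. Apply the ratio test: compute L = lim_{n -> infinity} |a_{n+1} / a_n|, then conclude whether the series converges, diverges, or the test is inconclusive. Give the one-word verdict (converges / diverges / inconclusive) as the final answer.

Let a_n denote the general term. Form the ratio a_{n+1}/a_n and simplify:
a_{n+1}/a_n = 8/(n + 1)
Take the limit as n -> infinity: L = 0.
Since L = 0 < 1, the ratio test implies the series converges.

converges


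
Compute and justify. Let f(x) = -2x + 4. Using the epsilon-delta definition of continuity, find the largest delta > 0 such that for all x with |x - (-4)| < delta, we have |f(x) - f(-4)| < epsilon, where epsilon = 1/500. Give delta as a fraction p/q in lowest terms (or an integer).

We compute f(-4) = -2*(-4) + 4 = 12.
|f(x) - f(-4)| = |-2x + 4 - (12)| = |-2(x - (-4))| = 2|x - (-4)|.
We need 2|x - (-4)| < 1/500, i.e. |x - (-4)| < 1/500 / 2 = 1/1000.
So any delta <= 1/1000 works. Conversely, if delta > 1/1000, then x = -4 + 1/1000 satisfies |x - (-4)| = 1/1000 < delta but |f(x) - f(-4)| = 2 * 1/1000 = 1/500, which is not < 1/500; so no larger delta works.
Hence the largest such delta is 1/1000.

1/1000


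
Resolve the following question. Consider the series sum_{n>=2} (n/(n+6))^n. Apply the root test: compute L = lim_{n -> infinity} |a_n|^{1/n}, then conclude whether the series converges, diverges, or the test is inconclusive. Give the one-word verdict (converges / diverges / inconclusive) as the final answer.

Let a_n denote the general term. Form |a_n|^(1/n) and simplify:
|a_n|^(1/n) = n/(n + 6)
Take the limit as n -> infinity: L = 1.
Since L = 1, the root test is inconclusive. (In fact a_n = (n/(n+6))^n -> e^(-6) != 0, so the nth-term test shows divergence; but the root test itself gives no conclusion.)

inconclusive


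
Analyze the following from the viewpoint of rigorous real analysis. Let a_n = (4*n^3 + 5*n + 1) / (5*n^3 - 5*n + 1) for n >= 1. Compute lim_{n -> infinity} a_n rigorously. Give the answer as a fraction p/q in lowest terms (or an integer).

Divide numerator and denominator by n^3, the highest power:
numerator / n^3 = 4 + 5/n^2 + n^(-3)
denominator / n^3 = 5 - 5/n^2 + n^(-3)
As n -> infinity, all terms of the form c/n^k (k >= 1) tend to 0.
So numerator / n^3 -> 4 and denominator / n^3 -> 5.
Therefore lim a_n = 4/5.

4/5


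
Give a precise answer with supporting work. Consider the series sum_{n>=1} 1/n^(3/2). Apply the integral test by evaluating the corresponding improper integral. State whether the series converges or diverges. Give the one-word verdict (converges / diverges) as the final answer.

Let f(x) = x^(-3/2). Then f is positive, continuous, and decreasing on [1, infinity), so the integral test applies.
Compute the improper integral int_{1}^infinity f(x) dx:
  antiderivative F(x) = -2/sqrt(x).
  As x -> infinity, F(x) -> 0 (since p = 3/2 > 1).
  So int = F(infinity) - F(1) = 0 - (-2) = 2.
  Finite, so by the integral test, the series converges.

converges


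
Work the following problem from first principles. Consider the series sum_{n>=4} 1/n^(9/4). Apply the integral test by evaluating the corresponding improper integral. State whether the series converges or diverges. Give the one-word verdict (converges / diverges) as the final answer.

Let f(x) = x^(-9/4). Then f is positive, continuous, and decreasing on [4, infinity), so the integral test applies.
Compute the improper integral int_{4}^infinity f(x) dx:
  antiderivative F(x) = -4/(5*x^(5/4)).
  As x -> infinity, F(x) -> 0 (since p = 9/4 > 1).
  So int = F(infinity) - F(4) = 0 - (-sqrt(2)/10) = sqrt(2)/10.
  Finite, so by the integral test, the series converges.

converges


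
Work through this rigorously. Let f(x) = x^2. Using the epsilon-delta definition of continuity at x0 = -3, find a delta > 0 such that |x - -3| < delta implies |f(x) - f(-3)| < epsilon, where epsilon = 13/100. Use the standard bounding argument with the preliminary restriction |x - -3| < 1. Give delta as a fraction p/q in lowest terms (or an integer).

Factor: |x^2 - (-3)^2| = |x - -3| * |x + -3|.
Impose |x - -3| < 1 first. Then |x + -3| = |(x - -3) + 2*(-3)| <= |x - -3| + 2*|-3| < 1 + 6 = 7.
So |x^2 - (-3)^2| < delta * 7.
We need delta * 7 <= 13/100, i.e. delta <= 13/100/7 = 13/700.
Since 13/700 < 1, this is tighter than 1; take delta = 13/700.
So delta = 13/700 works.

13/700


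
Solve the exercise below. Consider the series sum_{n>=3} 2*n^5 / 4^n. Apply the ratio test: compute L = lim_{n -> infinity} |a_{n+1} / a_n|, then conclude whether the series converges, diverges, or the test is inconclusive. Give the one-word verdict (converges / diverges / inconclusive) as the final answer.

Let a_n denote the general term. Form the ratio a_{n+1}/a_n and simplify:
a_{n+1}/a_n = (n + 1)^5/(4*n^5)
Take the limit as n -> infinity: L = 1/4.
Since L = 1/4 < 1, the ratio test implies the series converges.

converges


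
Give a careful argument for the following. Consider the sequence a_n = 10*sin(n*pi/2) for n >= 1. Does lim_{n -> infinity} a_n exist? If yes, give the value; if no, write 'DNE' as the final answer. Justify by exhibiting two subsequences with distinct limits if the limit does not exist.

Examine the behaviour of a_n along subsequences.
a_{4k+1} = 10*sin(pi/2 + 2k*pi) = 10 -> 10. a_{4k+3} = 10*sin(3pi/2 + 2k*pi) = -10 -> -10.
Since these two subsequential limits are 10 and -10, distinct, the full sequence cannot converge (a convergent sequence has all subsequences tending to the same limit). So lim a_n does not exist.

DNE


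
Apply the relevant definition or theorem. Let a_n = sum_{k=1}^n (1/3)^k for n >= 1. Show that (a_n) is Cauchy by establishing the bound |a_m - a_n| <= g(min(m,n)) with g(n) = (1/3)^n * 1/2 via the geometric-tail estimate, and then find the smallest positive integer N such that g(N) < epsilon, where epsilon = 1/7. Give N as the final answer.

For m > n >= 1: |a_m - a_n| = sum_{k=n+1}^m (1/3)^k < sum_{k=n+1}^infinity (1/3)^k = (1/3)^(n+1) / (1 - 1/3) = (1/3)^n * (1/3) * (3/2) = (1/3)^n * 1/2.
So g(n) = (1/3)^n / 2. Since g(n) -> 0, (a_n) is Cauchy.
Now solve g(N) < 1/7: (1/3)^N / 2 < 1/7 <=> 3^N > 1 / (2 * 1/7) = 7/2.
Check powers of 3: 3^1 = 3 <= 7/2, 3^2 = 9 > 7/2.
So the smallest such N is 2. Check: g(2) = 1/(2 * 9) = 1/18 < 1/7.

2


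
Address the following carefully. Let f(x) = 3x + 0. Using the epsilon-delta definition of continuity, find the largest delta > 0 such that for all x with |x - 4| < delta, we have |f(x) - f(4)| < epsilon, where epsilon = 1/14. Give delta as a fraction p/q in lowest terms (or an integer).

We compute f(4) = 3*(4) + 0 = 12.
|f(x) - f(4)| = |3x + 0 - (12)| = |3(x - 4)| = 3|x - 4|.
We need 3|x - 4| < 1/14, i.e. |x - 4| < 1/14 / 3 = 1/42.
So any delta <= 1/42 works. Conversely, if delta > 1/42, then x = 4 + 1/42 satisfies |x - 4| = 1/42 < delta but |f(x) - f(4)| = 3 * 1/42 = 1/14, which is not < 1/14; so no larger delta works.
Hence the largest such delta is 1/42.

1/42


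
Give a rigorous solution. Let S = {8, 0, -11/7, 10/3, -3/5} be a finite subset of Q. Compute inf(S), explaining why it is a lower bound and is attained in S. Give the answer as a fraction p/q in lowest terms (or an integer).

S is finite, so inf(S) = min(S).
Sorted increasing:
-11/7, -3/5, 0, 10/3, 8
The extremum is -11/7.
For every x in S, x >= -11/7. And -11/7 is in S, so it is attained.
Therefore inf(S) = -11/7.

-11/7


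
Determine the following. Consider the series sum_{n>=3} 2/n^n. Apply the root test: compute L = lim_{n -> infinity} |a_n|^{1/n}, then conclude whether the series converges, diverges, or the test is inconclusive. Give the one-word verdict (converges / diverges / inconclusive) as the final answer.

Let a_n denote the general term. Form |a_n|^(1/n) and simplify:
|a_n|^(1/n) = 2^(1/n)/n
Take the limit as n -> infinity: L = 0.
Since L = 0 < 1, the root test implies convergence.

converges


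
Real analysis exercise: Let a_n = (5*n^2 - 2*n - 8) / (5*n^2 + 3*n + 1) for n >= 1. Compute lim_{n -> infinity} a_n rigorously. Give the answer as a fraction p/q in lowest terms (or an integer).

Divide numerator and denominator by n^2, the highest power:
numerator / n^2 = 5 - 2/n - 8/n^2
denominator / n^2 = 5 + 3/n + n^(-2)
As n -> infinity, all terms of the form c/n^k (k >= 1) tend to 0.
So numerator / n^2 -> 5 and denominator / n^2 -> 5.
Therefore lim a_n = 1.

1


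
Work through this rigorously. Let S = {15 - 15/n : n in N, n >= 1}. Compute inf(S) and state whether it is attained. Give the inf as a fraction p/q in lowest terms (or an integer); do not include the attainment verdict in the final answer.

Analysis:
- Values: 0, 15/2, 10, 45/4, ... strictly increasing.
- Minimum is 0 (n=1); inf = 0 (attained).
- 15 - 15/n -> 15 from below; sup = 15, not attained.
Conclusion: inf(S) = 0, attained in S.

0


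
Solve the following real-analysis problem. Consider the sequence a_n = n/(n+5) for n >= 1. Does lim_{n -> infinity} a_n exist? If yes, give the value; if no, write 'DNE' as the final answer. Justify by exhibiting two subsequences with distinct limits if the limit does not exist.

Examine the behaviour of a_n along subsequences.
Even-n subsequence a_{2k} = (2k)/(2k+5) -> 1. Odd-n subsequence a_{2k+1} = (2k+1)/(2k+6) -> 1. Both tend to 1, which suggests the limit is 1; verify directly.
|a_n - 1| = |n - (n+5)| / (n+5) = 5/(n+5) < 5/n for every n >= 1.
Given epsilon > 0, choose a positive integer N > 5/epsilon. Then for all n >= N, |a_n - 1| < 5/n <= 5/N < epsilon.
So by the definition of the limit, lim a_n exists and equals 1.

1


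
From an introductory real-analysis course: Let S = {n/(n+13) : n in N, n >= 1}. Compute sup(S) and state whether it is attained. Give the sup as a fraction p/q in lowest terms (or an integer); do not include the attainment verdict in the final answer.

Analysis:
- Values: 1/14, 2/15, 3/16, 4/17, ... strictly increasing.
- Minimum is 1/14 (n=1); inf = 1/14 (attained).
- n/(n+13) = 1 - 13/(n+13) -> 1 from below as n -> infinity, and never equals 1.
- So sup = 1 (not attained).
Conclusion: sup(S) = 1, not attained in S.

1


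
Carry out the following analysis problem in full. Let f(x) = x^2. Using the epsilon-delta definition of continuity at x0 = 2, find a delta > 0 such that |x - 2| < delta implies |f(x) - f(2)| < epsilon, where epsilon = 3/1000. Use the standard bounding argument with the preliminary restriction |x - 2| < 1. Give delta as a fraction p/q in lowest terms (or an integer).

Factor: |x^2 - (2)^2| = |x - 2| * |x + 2|.
Impose |x - 2| < 1 first. Then |x + 2| = |(x - 2) + 2*(2)| <= |x - 2| + 2*|2| < 1 + 4 = 5.
So |x^2 - (2)^2| < delta * 5.
We need delta * 5 <= 3/1000, i.e. delta <= 3/1000/5 = 3/5000.
Since 3/5000 < 1, this is tighter than 1; take delta = 3/5000.
So delta = 3/5000 works.

3/5000


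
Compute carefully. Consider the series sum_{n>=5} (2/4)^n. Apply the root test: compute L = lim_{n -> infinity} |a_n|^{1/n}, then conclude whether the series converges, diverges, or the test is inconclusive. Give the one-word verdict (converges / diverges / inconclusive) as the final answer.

Let a_n denote the general term. Form |a_n|^(1/n) and simplify:
|a_n|^(1/n) = 1/2
Take the limit as n -> infinity: L = 1/2.
Since L = 1/2 < 1, the root test implies convergence.

converges


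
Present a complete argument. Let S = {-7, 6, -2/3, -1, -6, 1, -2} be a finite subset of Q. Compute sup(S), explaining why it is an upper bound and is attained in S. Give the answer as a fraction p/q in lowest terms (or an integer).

S is finite, so sup(S) = max(S).
Sorted decreasing:
6, 1, -2/3, -1, -2, -6, -7
The extremum is 6.
For every x in S, x <= 6. And 6 is in S, so it is attained.
Therefore sup(S) = 6.

6


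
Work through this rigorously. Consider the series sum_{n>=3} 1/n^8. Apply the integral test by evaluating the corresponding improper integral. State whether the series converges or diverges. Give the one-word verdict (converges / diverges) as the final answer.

Let f(x) = x^(-8). Then f is positive, continuous, and decreasing on [3, infinity), so the integral test applies.
Compute the improper integral int_{3}^infinity f(x) dx:
  antiderivative F(x) = -1/(7*x^7).
  As x -> infinity, F(x) -> 0 (since p = 8 > 1).
  So int = F(infinity) - F(3) = 0 - (-1/15309) = 1/15309.
  Finite, so by the integral test, the series converges.

converges


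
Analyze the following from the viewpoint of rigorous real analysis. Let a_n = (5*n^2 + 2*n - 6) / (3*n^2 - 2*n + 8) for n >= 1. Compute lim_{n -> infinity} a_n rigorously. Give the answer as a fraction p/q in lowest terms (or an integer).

Divide numerator and denominator by n^2, the highest power:
numerator / n^2 = 5 + 2/n - 6/n^2
denominator / n^2 = 3 - 2/n + 8/n^2
As n -> infinity, all terms of the form c/n^k (k >= 1) tend to 0.
So numerator / n^2 -> 5 and denominator / n^2 -> 3.
Therefore lim a_n = 5/3.

5/3


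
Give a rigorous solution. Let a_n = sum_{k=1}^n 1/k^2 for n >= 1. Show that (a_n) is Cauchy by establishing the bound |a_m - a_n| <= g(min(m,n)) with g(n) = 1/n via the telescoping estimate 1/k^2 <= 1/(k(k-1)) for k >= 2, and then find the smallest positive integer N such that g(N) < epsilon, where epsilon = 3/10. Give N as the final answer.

For m > n >= 1: |a_m - a_n| = sum_{k=n+1}^m 1/k^2.
Use 1/k^2 <= 1/(k(k-1)) = 1/(k-1) - 1/k for k >= 2:
sum_{k=n+1}^m 1/k^2 <= sum_{k=n+1}^m (1/(k-1) - 1/k) = 1/n - 1/m <= 1/n.
By symmetry the same bound holds with n,m swapped, so |a_m - a_n| <= 1/min(m,n) = g(min(m,n)). Since g(n) -> 0, (a_n) is Cauchy.
Now solve g(N) < 3/10: 1/N < 3/10 <=> N > 1/(3/10) = 10/3.
The smallest integer strictly greater than 10/3 is N = 4.
Check: g(4) = 1/4 < 3/10; g(3) = 1/3 >= 3/10. So N = 4.

4


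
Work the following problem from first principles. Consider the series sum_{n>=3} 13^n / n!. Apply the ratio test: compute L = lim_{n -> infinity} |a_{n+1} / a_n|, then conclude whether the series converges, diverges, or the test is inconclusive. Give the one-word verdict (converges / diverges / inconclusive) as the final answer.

Let a_n denote the general term. Form the ratio a_{n+1}/a_n and simplify:
a_{n+1}/a_n = 13/(n + 1)
Take the limit as n -> infinity: L = 0.
Since L = 0 < 1, the ratio test implies the series converges.

converges


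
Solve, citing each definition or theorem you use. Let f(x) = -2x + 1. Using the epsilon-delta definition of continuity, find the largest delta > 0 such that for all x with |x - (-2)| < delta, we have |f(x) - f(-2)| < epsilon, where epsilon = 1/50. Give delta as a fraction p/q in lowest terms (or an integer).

We compute f(-2) = -2*(-2) + 1 = 5.
|f(x) - f(-2)| = |-2x + 1 - (5)| = |-2(x - (-2))| = 2|x - (-2)|.
We need 2|x - (-2)| < 1/50, i.e. |x - (-2)| < 1/50 / 2 = 1/100.
So any delta <= 1/100 works. Conversely, if delta > 1/100, then x = -2 + 1/100 satisfies |x - (-2)| = 1/100 < delta but |f(x) - f(-2)| = 2 * 1/100 = 1/50, which is not < 1/50; so no larger delta works.
Hence the largest such delta is 1/100.

1/100


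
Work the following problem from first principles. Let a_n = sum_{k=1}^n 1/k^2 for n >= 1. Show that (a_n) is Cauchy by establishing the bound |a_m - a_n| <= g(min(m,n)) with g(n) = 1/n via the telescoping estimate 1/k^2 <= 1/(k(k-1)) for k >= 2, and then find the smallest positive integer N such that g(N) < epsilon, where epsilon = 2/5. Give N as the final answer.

For m > n >= 1: |a_m - a_n| = sum_{k=n+1}^m 1/k^2.
Use 1/k^2 <= 1/(k(k-1)) = 1/(k-1) - 1/k for k >= 2:
sum_{k=n+1}^m 1/k^2 <= sum_{k=n+1}^m (1/(k-1) - 1/k) = 1/n - 1/m <= 1/n.
By symmetry the same bound holds with n,m swapped, so |a_m - a_n| <= 1/min(m,n) = g(min(m,n)). Since g(n) -> 0, (a_n) is Cauchy.
Now solve g(N) < 2/5: 1/N < 2/5 <=> N > 1/(2/5) = 5/2.
The smallest integer strictly greater than 5/2 is N = 3.
Check: g(3) = 1/3 < 2/5; g(2) = 1/2 >= 2/5. So N = 3.

3


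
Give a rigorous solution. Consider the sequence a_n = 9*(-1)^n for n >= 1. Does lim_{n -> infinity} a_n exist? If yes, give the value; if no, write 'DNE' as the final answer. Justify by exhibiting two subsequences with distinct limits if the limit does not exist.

Examine the behaviour of a_n along subsequences.
Even-n subsequence a_{2k} = 9 -> 9. Odd-n subsequence a_{2k+1} = -9 -> -9.
Since these two subsequential limits are 9 and -9, distinct, the full sequence cannot converge (a convergent sequence has all subsequences tending to the same limit). So lim a_n does not exist.

DNE


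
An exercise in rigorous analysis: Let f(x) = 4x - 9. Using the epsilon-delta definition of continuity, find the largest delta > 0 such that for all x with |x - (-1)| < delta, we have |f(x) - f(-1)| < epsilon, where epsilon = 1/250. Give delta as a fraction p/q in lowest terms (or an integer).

We compute f(-1) = 4*(-1) - 9 = -13.
|f(x) - f(-1)| = |4x - 9 - (-13)| = |4(x - (-1))| = 4|x - (-1)|.
We need 4|x - (-1)| < 1/250, i.e. |x - (-1)| < 1/250 / 4 = 1/1000.
So any delta <= 1/1000 works. Conversely, if delta > 1/1000, then x = -1 + 1/1000 satisfies |x - (-1)| = 1/1000 < delta but |f(x) - f(-1)| = 4 * 1/1000 = 1/250, which is not < 1/250; so no larger delta works.
Hence the largest such delta is 1/1000.

1/1000


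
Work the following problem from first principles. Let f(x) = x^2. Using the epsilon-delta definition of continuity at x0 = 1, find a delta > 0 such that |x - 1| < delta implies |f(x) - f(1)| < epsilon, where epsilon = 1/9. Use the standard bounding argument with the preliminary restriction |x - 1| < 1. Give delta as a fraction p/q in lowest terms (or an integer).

Factor: |x^2 - (1)^2| = |x - 1| * |x + 1|.
Impose |x - 1| < 1 first. Then |x + 1| = |(x - 1) + 2*(1)| <= |x - 1| + 2*|1| < 1 + 2 = 3.
So |x^2 - (1)^2| < delta * 3.
We need delta * 3 <= 1/9, i.e. delta <= 1/9/3 = 1/27.
Since 1/27 < 1, this is tighter than 1; take delta = 1/27.
So delta = 1/27 works.

1/27


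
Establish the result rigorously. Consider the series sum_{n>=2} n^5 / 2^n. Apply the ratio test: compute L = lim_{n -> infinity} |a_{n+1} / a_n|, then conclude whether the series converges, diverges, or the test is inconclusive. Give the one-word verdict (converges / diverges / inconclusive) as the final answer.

Let a_n denote the general term. Form the ratio a_{n+1}/a_n and simplify:
a_{n+1}/a_n = (n + 1)^5/(2*n^5)
Take the limit as n -> infinity: L = 1/2.
Since L = 1/2 < 1, the ratio test implies the series converges.

converges


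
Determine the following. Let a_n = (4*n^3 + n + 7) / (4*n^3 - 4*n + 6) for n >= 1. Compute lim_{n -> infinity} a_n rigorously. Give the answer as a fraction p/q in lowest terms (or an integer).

Divide numerator and denominator by n^3, the highest power:
numerator / n^3 = 4 + n^(-2) + 7/n^3
denominator / n^3 = 4 - 4/n^2 + 6/n^3
As n -> infinity, all terms of the form c/n^k (k >= 1) tend to 0.
So numerator / n^3 -> 4 and denominator / n^3 -> 4.
Therefore lim a_n = 1.

1


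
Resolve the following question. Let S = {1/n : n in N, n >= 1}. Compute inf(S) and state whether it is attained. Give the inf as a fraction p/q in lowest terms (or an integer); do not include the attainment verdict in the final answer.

Analysis:
- Values: 1, 1/2, 1/3, 1/4, ... strictly decreasing.
- The maximum is 1 (n=1); sup = 1 (attained).
- The set is bounded below by 0; 1/n -> 0 so 0 is the greatest lower bound.
- 0 is not in the set, so inf = 0 is not attained.
Conclusion: inf(S) = 0, not attained in S.

0


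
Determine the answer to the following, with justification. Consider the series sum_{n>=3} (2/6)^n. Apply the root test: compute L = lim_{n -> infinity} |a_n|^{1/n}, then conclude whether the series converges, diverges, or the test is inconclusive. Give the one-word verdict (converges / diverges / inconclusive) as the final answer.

Let a_n denote the general term. Form |a_n|^(1/n) and simplify:
|a_n|^(1/n) = 1/3
Take the limit as n -> infinity: L = 1/3.
Since L = 1/3 < 1, the root test implies convergence.

converges


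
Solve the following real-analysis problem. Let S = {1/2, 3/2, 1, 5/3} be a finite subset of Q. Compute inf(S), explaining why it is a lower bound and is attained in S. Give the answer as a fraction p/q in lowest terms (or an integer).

S is finite, so inf(S) = min(S).
Sorted increasing:
1/2, 1, 3/2, 5/3
The extremum is 1/2.
For every x in S, x >= 1/2. And 1/2 is in S, so it is attained.
Therefore inf(S) = 1/2.

1/2


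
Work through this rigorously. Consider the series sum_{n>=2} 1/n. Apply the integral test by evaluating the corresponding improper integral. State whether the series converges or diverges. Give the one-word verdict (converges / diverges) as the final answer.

Let f(x) = 1/x. Then f is positive, continuous, and decreasing on [2, infinity), so the integral test applies.
Compute the improper integral int_{2}^infinity f(x) dx:
  antiderivative F(x) = log(x).
  As x -> infinity, log(x) -> infinity.
  So int = infinity - log(2) = infinity. By the integral test, the series diverges.

diverges


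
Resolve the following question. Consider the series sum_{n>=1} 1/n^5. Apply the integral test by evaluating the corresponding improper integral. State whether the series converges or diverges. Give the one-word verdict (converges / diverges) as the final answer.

Let f(x) = x^(-5). Then f is positive, continuous, and decreasing on [1, infinity), so the integral test applies.
Compute the improper integral int_{1}^infinity f(x) dx:
  antiderivative F(x) = -1/(4*x^4).
  As x -> infinity, F(x) -> 0 (since p = 5 > 1).
  So int = F(infinity) - F(1) = 0 - (-1/4) = 1/4.
  Finite, so by the integral test, the series converges.

converges


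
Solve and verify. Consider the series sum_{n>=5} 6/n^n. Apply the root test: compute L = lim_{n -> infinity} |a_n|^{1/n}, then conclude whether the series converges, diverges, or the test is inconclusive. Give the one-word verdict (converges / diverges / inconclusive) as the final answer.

Let a_n denote the general term. Form |a_n|^(1/n) and simplify:
|a_n|^(1/n) = 6^(1/n)/n
Take the limit as n -> infinity: L = 0.
Since L = 0 < 1, the root test implies convergence.

converges


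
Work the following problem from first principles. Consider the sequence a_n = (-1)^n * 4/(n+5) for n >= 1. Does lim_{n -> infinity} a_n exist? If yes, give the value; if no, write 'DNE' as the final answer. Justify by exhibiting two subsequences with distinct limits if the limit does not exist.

Examine the behaviour of a_n along subsequences.
Even-n subsequence a_{2k} = 4/(2k+5) -> 0. Odd-n subsequence a_{2k+1} = -4/(2k+6) -> 0. Both tend to 0, which suggests the limit is 0; verify directly.
|a_n - 0| = 4/(n+5) < 4/n for every n >= 1.
Given epsilon > 0, choose a positive integer N > 4/epsilon. Then for all n >= N, |a_n| < 4/n <= 4/N < epsilon.
So by the definition of the limit, lim a_n exists and equals 0.

0


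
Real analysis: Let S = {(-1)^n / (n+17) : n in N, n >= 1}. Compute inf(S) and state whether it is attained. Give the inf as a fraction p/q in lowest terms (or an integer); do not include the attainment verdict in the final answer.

Analysis:
- Values: -1/18, 1/19, -1/20, 1/21, -1/22, ...
- Positive terms (even n): 1/(2+17), 1/(4+17), ... decreasing -> max = 1/19 (n=2).
- Negative terms (odd n): -1/(1+17), -1/(3+17), ... increasing -> min = -1/18 (n=1).
- So sup = 1/19 (attained at n=2); inf = -1/18 (attained at n=1).
Conclusion: inf(S) = -1/18, attained in S.

-1/18


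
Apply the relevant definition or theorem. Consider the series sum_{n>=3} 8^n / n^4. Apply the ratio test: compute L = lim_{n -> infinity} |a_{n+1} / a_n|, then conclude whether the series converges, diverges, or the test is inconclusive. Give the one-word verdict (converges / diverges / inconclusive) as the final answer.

Let a_n denote the general term. Form the ratio a_{n+1}/a_n and simplify:
a_{n+1}/a_n = 8*n^4/(n + 1)^4
Take the limit as n -> infinity: L = 8.
Since L = 8 > 1 (or L = infinity), the ratio test implies the series diverges.

diverges


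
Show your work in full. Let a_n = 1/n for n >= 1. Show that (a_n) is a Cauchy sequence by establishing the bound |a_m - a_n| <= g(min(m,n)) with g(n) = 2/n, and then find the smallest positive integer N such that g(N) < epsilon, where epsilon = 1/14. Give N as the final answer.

For any m, n >= 1, by the triangle inequality:
|a_m - a_n| = |1/m - 1/n| <= 1/m + 1/n <= 2/min(m,n).
So g(n) = 2/n bounds the Cauchy difference. Since g(n) -> 0, (a_n) is Cauchy.
Now solve g(N) < 1/14: 2/N < 1/14 <=> N > 2 / (1/14) = 28.
The smallest integer strictly greater than 28 is N = 29.
Check: g(29) = 2/29 = 2/29 < 1/14; g(28) = 1/14 >= 1/14. So N = 29.

29


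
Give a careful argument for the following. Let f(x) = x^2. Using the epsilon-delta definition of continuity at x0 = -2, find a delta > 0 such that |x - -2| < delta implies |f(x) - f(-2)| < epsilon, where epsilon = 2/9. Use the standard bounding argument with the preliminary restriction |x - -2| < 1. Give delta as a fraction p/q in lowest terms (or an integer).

Factor: |x^2 - (-2)^2| = |x - -2| * |x + -2|.
Impose |x - -2| < 1 first. Then |x + -2| = |(x - -2) + 2*(-2)| <= |x - -2| + 2*|-2| < 1 + 4 = 5.
So |x^2 - (-2)^2| < delta * 5.
We need delta * 5 <= 2/9, i.e. delta <= 2/9/5 = 2/45.
Since 2/45 < 1, this is tighter than 1; take delta = 2/45.
So delta = 2/45 works.

2/45


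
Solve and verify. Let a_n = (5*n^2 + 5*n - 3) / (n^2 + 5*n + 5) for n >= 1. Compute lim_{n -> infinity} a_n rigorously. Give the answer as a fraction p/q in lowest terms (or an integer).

Divide numerator and denominator by n^2, the highest power:
numerator / n^2 = 5 + 5/n - 3/n^2
denominator / n^2 = 1 + 5/n + 5/n^2
As n -> infinity, all terms of the form c/n^k (k >= 1) tend to 0.
So numerator / n^2 -> 5 and denominator / n^2 -> 1.
Therefore lim a_n = 5.

5


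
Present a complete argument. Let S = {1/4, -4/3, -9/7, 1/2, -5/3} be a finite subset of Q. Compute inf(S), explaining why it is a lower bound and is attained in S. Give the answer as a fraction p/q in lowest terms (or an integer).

S is finite, so inf(S) = min(S).
Sorted increasing:
-5/3, -4/3, -9/7, 1/4, 1/2
The extremum is -5/3.
For every x in S, x >= -5/3. And -5/3 is in S, so it is attained.
Therefore inf(S) = -5/3.

-5/3


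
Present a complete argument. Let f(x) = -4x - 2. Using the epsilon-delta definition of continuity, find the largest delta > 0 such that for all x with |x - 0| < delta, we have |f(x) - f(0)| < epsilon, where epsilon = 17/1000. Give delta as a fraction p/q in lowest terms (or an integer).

We compute f(0) = -4*(0) - 2 = -2.
|f(x) - f(0)| = |-4x - 2 - (-2)| = |-4(x - 0)| = 4|x - 0|.
We need 4|x - 0| < 17/1000, i.e. |x - 0| < 17/1000 / 4 = 17/4000.
So any delta <= 17/4000 works. Conversely, if delta > 17/4000, then x = 0 + 17/4000 satisfies |x - 0| = 17/4000 < delta but |f(x) - f(0)| = 4 * 17/4000 = 17/1000, which is not < 17/1000; so no larger delta works.
Hence the largest such delta is 17/4000.

17/4000


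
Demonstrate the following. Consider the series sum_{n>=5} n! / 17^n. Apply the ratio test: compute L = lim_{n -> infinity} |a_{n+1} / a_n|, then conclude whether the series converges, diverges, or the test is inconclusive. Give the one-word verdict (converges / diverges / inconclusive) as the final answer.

Let a_n denote the general term. Form the ratio a_{n+1}/a_n and simplify:
a_{n+1}/a_n = n/17 + 1/17
Take the limit as n -> infinity: L = infinity.
Since L = infinity > 1 (or L = infinity), the ratio test implies the series diverges.

diverges


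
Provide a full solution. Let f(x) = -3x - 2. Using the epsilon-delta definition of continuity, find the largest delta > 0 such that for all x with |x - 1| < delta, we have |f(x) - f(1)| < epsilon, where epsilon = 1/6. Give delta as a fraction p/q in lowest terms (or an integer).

We compute f(1) = -3*(1) - 2 = -5.
|f(x) - f(1)| = |-3x - 2 - (-5)| = |-3(x - 1)| = 3|x - 1|.
We need 3|x - 1| < 1/6, i.e. |x - 1| < 1/6 / 3 = 1/18.
So any delta <= 1/18 works. Conversely, if delta > 1/18, then x = 1 + 1/18 satisfies |x - 1| = 1/18 < delta but |f(x) - f(1)| = 3 * 1/18 = 1/6, which is not < 1/6; so no larger delta works.
Hence the largest such delta is 1/18.

1/18


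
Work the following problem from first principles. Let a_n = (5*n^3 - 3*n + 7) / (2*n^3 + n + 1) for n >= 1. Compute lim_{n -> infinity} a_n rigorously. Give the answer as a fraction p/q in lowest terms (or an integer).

Divide numerator and denominator by n^3, the highest power:
numerator / n^3 = 5 - 3/n^2 + 7/n^3
denominator / n^3 = 2 + n^(-2) + n^(-3)
As n -> infinity, all terms of the form c/n^k (k >= 1) tend to 0.
So numerator / n^3 -> 5 and denominator / n^3 -> 2.
Therefore lim a_n = 5/2.

5/2


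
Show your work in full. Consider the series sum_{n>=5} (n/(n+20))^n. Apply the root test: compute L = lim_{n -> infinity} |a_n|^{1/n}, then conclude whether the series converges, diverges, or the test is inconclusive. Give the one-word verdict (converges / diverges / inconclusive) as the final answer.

Let a_n denote the general term. Form |a_n|^(1/n) and simplify:
|a_n|^(1/n) = n/(n + 20)
Take the limit as n -> infinity: L = 1.
Since L = 1, the root test is inconclusive. (In fact a_n = (n/(n+20))^n -> e^(-20) != 0, so the nth-term test shows divergence; but the root test itself gives no conclusion.)

inconclusive


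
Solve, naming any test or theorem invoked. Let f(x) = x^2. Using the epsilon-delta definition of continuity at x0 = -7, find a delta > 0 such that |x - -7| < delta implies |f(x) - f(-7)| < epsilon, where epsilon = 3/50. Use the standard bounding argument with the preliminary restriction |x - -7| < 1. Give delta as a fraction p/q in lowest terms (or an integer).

Factor: |x^2 - (-7)^2| = |x - -7| * |x + -7|.
Impose |x - -7| < 1 first. Then |x + -7| = |(x - -7) + 2*(-7)| <= |x - -7| + 2*|-7| < 1 + 14 = 15.
So |x^2 - (-7)^2| < delta * 15.
We need delta * 15 <= 3/50, i.e. delta <= 3/50/15 = 1/250.
Since 1/250 < 1, this is tighter than 1; take delta = 1/250.
So delta = 1/250 works.

1/250


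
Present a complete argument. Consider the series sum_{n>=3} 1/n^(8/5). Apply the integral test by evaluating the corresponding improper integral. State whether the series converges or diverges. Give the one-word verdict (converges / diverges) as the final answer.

Let f(x) = x^(-8/5). Then f is positive, continuous, and decreasing on [3, infinity), so the integral test applies.
Compute the improper integral int_{3}^infinity f(x) dx:
  antiderivative F(x) = -5/(3*x^(3/5)).
  As x -> infinity, F(x) -> 0 (since p = 8/5 > 1).
  So int = F(infinity) - F(3) = 0 - (-5*3^(2/5)/9) = 5*3^(2/5)/9.
  Finite, so by the integral test, the series converges.

converges


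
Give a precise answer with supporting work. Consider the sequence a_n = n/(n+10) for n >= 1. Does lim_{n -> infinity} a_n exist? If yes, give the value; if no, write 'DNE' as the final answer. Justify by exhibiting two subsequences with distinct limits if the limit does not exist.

Examine the behaviour of a_n along subsequences.
Even-n subsequence a_{2k} = (2k)/(2k+10) -> 1. Odd-n subsequence a_{2k+1} = (2k+1)/(2k+11) -> 1. Both tend to 1, which suggests the limit is 1; verify directly.
|a_n - 1| = |n - (n+10)| / (n+10) = 10/(n+10) < 10/n for every n >= 1.
Given epsilon > 0, choose a positive integer N > 10/epsilon. Then for all n >= N, |a_n - 1| < 10/n <= 10/N < epsilon.
So by the definition of the limit, lim a_n exists and equals 1.

1


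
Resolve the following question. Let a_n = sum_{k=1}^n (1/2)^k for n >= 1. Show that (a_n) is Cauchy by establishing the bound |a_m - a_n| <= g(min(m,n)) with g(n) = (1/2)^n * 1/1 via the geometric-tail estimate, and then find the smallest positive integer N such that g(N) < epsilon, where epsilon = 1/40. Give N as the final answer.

For m > n >= 1: |a_m - a_n| = sum_{k=n+1}^m (1/2)^k < sum_{k=n+1}^infinity (1/2)^k = (1/2)^(n+1) / (1 - 1/2) = (1/2)^n * (1/2) * (2/1) = (1/2)^n * 1/1.
So g(n) = (1/2)^n / 1. Since g(n) -> 0, (a_n) is Cauchy.
Now solve g(N) < 1/40: (1/2)^N / 1 < 1/40 <=> 2^N > 1 / (1 * 1/40) = 40.
Check powers of 2: 2^5 = 32 <= 40, 2^6 = 64 > 40.
So the smallest such N is 6. Check: g(6) = 1/(1 * 64) = 1/64 < 1/40.

6


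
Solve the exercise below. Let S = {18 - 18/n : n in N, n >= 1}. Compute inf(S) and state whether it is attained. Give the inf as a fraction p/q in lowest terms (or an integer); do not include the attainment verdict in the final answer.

Analysis:
- Values: 0, 9, 12, 27/2, ... strictly increasing.
- Minimum is 0 (n=1); inf = 0 (attained).
- 18 - 18/n -> 18 from below; sup = 18, not attained.
Conclusion: inf(S) = 0, attained in S.

0


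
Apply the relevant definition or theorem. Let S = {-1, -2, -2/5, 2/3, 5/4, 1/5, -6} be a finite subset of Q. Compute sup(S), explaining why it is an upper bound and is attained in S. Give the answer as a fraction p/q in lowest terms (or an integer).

S is finite, so sup(S) = max(S).
Sorted decreasing:
5/4, 2/3, 1/5, -2/5, -1, -2, -6
The extremum is 5/4.
For every x in S, x <= 5/4. And 5/4 is in S, so it is attained.
Therefore sup(S) = 5/4.

5/4


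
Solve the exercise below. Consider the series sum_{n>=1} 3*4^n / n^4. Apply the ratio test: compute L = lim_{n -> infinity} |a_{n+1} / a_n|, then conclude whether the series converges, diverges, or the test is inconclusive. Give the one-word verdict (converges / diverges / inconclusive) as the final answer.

Let a_n denote the general term. Form the ratio a_{n+1}/a_n and simplify:
a_{n+1}/a_n = 4*n^4/(n + 1)^4
Take the limit as n -> infinity: L = 4.
Since L = 4 > 1 (or L = infinity), the ratio test implies the series diverges.

diverges


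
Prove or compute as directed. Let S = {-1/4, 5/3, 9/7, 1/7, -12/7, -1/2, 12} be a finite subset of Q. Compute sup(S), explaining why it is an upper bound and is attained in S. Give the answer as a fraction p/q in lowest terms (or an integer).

S is finite, so sup(S) = max(S).
Sorted decreasing:
12, 5/3, 9/7, 1/7, -1/4, -1/2, -12/7
The extremum is 12.
For every x in S, x <= 12. And 12 is in S, so it is attained.
Therefore sup(S) = 12.

12


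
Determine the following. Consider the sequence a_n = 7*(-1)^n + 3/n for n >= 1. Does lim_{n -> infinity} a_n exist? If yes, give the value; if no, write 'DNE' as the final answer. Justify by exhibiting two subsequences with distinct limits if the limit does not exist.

Examine the behaviour of a_n along subsequences.
a_{2k} = 7 + 3/(2k) -> 7. a_{2k+1} = -7 + 3/(2k+1) -> -7.
Since these two subsequential limits are 7 and -7, distinct, the full sequence cannot converge (a convergent sequence has all subsequences tending to the same limit). So lim a_n does not exist.

DNE


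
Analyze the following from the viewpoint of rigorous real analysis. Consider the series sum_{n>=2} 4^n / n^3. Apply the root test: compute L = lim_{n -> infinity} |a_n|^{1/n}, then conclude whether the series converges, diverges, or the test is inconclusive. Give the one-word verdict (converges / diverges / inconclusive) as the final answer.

Let a_n denote the general term. Form |a_n|^(1/n) and simplify:
|a_n|^(1/n) = 4/n^(3/n)
Take the limit as n -> infinity: L = 4.
Since L = 4 > 1, the root test implies divergence.

diverges


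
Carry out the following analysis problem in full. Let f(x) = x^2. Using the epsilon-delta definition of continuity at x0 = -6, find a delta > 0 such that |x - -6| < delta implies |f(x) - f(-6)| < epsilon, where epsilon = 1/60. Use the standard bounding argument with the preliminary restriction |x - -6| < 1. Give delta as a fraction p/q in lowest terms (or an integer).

Factor: |x^2 - (-6)^2| = |x - -6| * |x + -6|.
Impose |x - -6| < 1 first. Then |x + -6| = |(x - -6) + 2*(-6)| <= |x - -6| + 2*|-6| < 1 + 12 = 13.
So |x^2 - (-6)^2| < delta * 13.
We need delta * 13 <= 1/60, i.e. delta <= 1/60/13 = 1/780.
Since 1/780 < 1, this is tighter than 1; take delta = 1/780.
So delta = 1/780 works.

1/780


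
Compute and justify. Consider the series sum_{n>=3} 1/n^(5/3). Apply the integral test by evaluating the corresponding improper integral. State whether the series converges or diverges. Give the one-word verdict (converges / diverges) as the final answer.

Let f(x) = x^(-5/3). Then f is positive, continuous, and decreasing on [3, infinity), so the integral test applies.
Compute the improper integral int_{3}^infinity f(x) dx:
  antiderivative F(x) = -3/(2*x^(2/3)).
  As x -> infinity, F(x) -> 0 (since p = 5/3 > 1).
  So int = F(infinity) - F(3) = 0 - (-3^(1/3)/2) = 3^(1/3)/2.
  Finite, so by the integral test, the series converges.

converges


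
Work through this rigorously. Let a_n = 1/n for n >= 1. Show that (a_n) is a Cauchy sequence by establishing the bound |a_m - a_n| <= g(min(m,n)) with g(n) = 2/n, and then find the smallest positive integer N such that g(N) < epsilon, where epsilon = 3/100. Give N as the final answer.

For any m, n >= 1, by the triangle inequality:
|a_m - a_n| = |1/m - 1/n| <= 1/m + 1/n <= 2/min(m,n).
So g(n) = 2/n bounds the Cauchy difference. Since g(n) -> 0, (a_n) is Cauchy.
Now solve g(N) < 3/100: 2/N < 3/100 <=> N > 2 / (3/100) = 200/3.
The smallest integer strictly greater than 200/3 is N = 67.
Check: g(67) = 2/67 = 2/67 < 3/100; g(66) = 1/33 >= 3/100. So N = 67.

67
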